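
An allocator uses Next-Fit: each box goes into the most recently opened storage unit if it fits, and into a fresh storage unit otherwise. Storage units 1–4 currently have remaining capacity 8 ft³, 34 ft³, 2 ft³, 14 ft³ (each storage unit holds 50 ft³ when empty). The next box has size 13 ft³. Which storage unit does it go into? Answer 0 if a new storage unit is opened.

4

Next-Fit only looks at storage unit 4, which has 14 ft³ free.
13 ft³ fits there.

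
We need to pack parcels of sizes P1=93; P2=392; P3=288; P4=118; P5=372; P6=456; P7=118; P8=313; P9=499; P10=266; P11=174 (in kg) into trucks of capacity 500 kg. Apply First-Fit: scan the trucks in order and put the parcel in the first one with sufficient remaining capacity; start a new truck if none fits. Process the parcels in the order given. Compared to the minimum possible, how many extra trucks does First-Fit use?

0

First-Fit: [93,392] [288,118] [372,118] [456] [313,174] [499] [266] → 7 trucks.
Total size 3089 kg; any packing needs at least ⌈3089/500⌉ = 7 trucks.
So 7 is already optimal.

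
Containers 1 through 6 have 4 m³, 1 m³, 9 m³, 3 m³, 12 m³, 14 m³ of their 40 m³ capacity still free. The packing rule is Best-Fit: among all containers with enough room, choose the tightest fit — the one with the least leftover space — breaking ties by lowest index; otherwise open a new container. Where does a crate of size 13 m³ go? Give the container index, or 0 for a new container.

Containers with room: container 6 (14 m³).
Tightest fit is container 6 with 14 m³ free.

6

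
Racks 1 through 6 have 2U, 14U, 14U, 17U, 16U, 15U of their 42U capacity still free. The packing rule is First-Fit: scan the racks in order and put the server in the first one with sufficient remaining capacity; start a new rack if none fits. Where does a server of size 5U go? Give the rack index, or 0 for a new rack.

Racks with room: rack 2 (14U), rack 3 (14U), rack 4 (17U), rack 5 (16U), rack 6 (15U).
The first with room is rack 2.

2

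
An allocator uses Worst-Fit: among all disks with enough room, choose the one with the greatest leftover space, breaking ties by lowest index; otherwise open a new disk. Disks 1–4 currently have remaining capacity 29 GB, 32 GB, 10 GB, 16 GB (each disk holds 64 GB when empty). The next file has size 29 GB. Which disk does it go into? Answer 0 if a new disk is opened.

Disks with room: disk 1 (29 GB), disk 2 (32 GB).
Most room is disk 2 with 32 GB free.

2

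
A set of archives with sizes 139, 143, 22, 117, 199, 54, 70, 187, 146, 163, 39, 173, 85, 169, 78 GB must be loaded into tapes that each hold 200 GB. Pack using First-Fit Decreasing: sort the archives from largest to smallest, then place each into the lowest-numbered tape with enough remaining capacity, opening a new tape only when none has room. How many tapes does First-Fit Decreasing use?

Sorted descending: 199, 187, 173, 169, 163, 146, 143, 139, 117, 85, 78, 70, 54, 39, 22.
tape 1: place 199 GB, 1 GB left
tape 2: place 187 GB, 13 GB left
tape 3: place 173 GB, 27 GB left
tape 4: place 169 GB, 31 GB left
tape 5: place 163 GB, 37 GB left
tape 6: place 146 GB, 54 GB left
tape 7: place 143 GB, 57 GB left
tape 8: place 139 GB, 61 GB left
tape 9: place 117 GB, 83 GB left
tape 10: place 85 GB, 115 GB left
tape 9: place 78 GB, 5 GB left
tape 10: place 70 GB, 45 GB left
tape 6: place 54 GB, 0 GB left
tape 7: place 39 GB, 18 GB left
tape 3: place 22 GB, 5 GB left

10 tapes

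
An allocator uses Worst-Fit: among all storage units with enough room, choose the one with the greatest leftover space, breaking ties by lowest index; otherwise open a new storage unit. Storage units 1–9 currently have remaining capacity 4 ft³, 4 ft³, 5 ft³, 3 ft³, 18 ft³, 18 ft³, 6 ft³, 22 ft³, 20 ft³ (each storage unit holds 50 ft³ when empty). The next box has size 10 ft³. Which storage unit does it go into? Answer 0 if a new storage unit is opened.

Storage units with room: storage unit 5 (18 ft³), storage unit 6 (18 ft³), storage unit 8 (22 ft³), storage unit 9 (20 ft³).
Most room is storage unit 8 with 22 ft³ free.

8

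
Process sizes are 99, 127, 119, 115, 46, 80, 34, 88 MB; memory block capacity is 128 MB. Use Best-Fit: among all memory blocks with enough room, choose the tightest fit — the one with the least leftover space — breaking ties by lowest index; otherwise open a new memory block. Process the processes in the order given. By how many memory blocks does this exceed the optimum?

0

Best-Fit: [99] [127] [119] [115] [46,80] [34,88] → 6 memory blocks.
Total size 708 MB; any packing needs at least ⌈708/128⌉ = 6 memory blocks.
So 6 is already optimal.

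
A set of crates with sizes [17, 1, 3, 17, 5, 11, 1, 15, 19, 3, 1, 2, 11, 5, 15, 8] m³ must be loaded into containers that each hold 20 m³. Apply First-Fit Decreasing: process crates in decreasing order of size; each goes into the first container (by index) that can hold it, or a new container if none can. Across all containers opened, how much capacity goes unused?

Sorted descending: 19, 17, 17, 15, 15, 11, 11, 8, 5, 5, 3, 3, 2, 1, 1, 1.
19 m³ → container 1 (remaining 1 m³)
17 m³ → container 2 (remaining 3 m³)
17 m³ → container 3 (remaining 3 m³)
15 m³ → container 4 (remaining 5 m³)
15 m³ → container 5 (remaining 5 m³)
11 m³ → container 6 (remaining 9 m³)
11 m³ → container 7 (remaining 9 m³)
8 m³ → container 6 (remaining 1 m³)
5 m³ → container 4 (remaining 0 m³)
5 m³ → container 5 (remaining 0 m³)
3 m³ → container 2 (remaining 0 m³)
3 m³ → container 3 (remaining 0 m³)
2 m³ → container 7 (remaining 7 m³)
1 m³ → container 1 (remaining 0 m³)
1 m³ → container 6 (remaining 0 m³)
1 m³ → container 7 (remaining 6 m³)
7 containers × 20 m³ = 140 m³; used 134 m³; unused 6 m³.

6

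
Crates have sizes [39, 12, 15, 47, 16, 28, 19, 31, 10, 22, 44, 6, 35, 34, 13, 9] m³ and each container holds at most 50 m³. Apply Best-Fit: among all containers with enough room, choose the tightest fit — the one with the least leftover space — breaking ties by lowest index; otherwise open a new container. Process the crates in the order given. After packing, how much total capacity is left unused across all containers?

39 m³ → container 1 (remaining 11 m³)
12 m³ → container 2 (remaining 38 m³)
15 m³ → container 2 (remaining 23 m³)
47 m³ → container 3 (remaining 3 m³)
16 m³ → container 2 (remaining 7 m³)
28 m³ → container 4 (remaining 22 m³)
19 m³ → container 4 (remaining 3 m³)
31 m³ → container 5 (remaining 19 m³)
10 m³ → container 1 (remaining 1 m³)
22 m³ → container 6 (remaining 28 m³)
44 m³ → container 7 (remaining 6 m³)
6 m³ → container 7 (remaining 0 m³)
35 m³ → container 8 (remaining 15 m³)
34 m³ → container 9 (remaining 16 m³)
13 m³ → container 8 (remaining 2 m³)
9 m³ → container 9 (remaining 7 m³)
9 containers × 50 m³ = 450 m³; used 380 m³; unused 70 m³.

70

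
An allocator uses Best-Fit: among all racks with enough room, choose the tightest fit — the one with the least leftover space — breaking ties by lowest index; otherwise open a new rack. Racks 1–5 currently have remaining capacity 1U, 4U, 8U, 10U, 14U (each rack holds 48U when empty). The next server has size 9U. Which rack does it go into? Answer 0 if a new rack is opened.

4

Racks with room: rack 4 (10U), rack 5 (14U).
Tightest fit is rack 4 with 10U free.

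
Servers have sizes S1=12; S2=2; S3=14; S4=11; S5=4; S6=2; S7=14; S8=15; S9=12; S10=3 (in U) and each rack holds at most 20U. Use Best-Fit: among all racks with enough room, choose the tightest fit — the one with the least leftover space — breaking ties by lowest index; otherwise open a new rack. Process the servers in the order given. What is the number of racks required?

rack 1: place S1 (12U), 8U left
rack 1: place S2 (2U), 6U left
rack 2: place S3 (14U), 6U left
rack 3: place S4 (11U), 9U left
rack 1: place S5 (4U), 2U left
rack 1: place S6 (2U), 0U left
rack 4: place S7 (14U), 6U left
rack 5: place S8 (15U), 5U left
rack 6: place S9 (12U), 8U left
rack 5: place S10 (3U), 2U left
Final racks: [12,2,4,2] [14] [11] [14] [15,3] [12].

6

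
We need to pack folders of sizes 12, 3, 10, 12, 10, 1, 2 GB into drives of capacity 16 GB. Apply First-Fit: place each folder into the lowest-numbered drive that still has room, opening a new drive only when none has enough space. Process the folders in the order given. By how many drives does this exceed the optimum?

0

First-Fit: [12,3,1] [10,2] [12] [10] → 4 drives.
Total size 50 GB; any packing needs at least ⌈50/16⌉ = 4 drives.
So 4 is already optimal.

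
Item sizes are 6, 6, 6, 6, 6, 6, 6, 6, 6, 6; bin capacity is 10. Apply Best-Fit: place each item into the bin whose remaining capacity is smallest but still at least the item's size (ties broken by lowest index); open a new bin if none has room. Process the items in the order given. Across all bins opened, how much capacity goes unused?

Put 6 in bin 1; 4 remain.
Put 6 in bin 2; 4 remain.
Put 6 in bin 3; 4 remain.
Put 6 in bin 4; 4 remain.
Put 6 in bin 5; 4 remain.
Put 6 in bin 6; 4 remain.
Put 6 in bin 7; 4 remain.
Put 6 in bin 8; 4 remain.
Put 6 in bin 9; 4 remain.
Put 6 in bin 10; 4 remain.
10 bins × 10 = 100; used 60; unused 40.

40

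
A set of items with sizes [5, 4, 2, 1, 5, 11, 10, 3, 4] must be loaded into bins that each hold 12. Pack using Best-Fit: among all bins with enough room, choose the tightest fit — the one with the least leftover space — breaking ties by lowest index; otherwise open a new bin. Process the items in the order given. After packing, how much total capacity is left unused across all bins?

5 → bin 1 (remaining 7)
4 → bin 1 (remaining 3)
2 → bin 1 (remaining 1)
1 → bin 1 (remaining 0)
5 → bin 2 (remaining 7)
11 → bin 3 (remaining 1)
10 → bin 4 (remaining 2)
3 → bin 2 (remaining 4)
4 → bin 2 (remaining 0)
4 bins × 12 = 48; used 45; unused 3.

3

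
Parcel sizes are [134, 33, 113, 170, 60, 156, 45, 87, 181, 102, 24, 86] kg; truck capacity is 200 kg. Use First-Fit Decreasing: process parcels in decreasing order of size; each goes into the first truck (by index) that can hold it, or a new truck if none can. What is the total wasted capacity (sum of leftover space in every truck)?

Sorted descending: 181, 170, 156, 134, 113, 102, 87, 86, 60, 45, 33, 24.
truck 1: place 181 kg, 19 kg left
truck 2: place 170 kg, 30 kg left
truck 3: place 156 kg, 44 kg left
truck 4: place 134 kg, 66 kg left
truck 5: place 113 kg, 87 kg left
truck 6: place 102 kg, 98 kg left
truck 5: place 87 kg, 0 kg left
truck 6: place 86 kg, 12 kg left
truck 4: place 60 kg, 6 kg left
truck 7: place 45 kg, 155 kg left
truck 3: place 33 kg, 11 kg left
truck 2: place 24 kg, 6 kg left
7 trucks × 200 kg = 1400 kg; used 1191 kg; unused 209 kg.

209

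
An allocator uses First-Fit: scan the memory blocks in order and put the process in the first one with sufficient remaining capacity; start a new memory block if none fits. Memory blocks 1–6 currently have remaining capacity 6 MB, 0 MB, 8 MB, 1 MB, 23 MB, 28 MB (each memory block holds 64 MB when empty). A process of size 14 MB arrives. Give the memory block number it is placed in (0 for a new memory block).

Memory blocks with room: memory block 5 (23 MB), memory block 6 (28 MB).
The first with room is memory block 5.

5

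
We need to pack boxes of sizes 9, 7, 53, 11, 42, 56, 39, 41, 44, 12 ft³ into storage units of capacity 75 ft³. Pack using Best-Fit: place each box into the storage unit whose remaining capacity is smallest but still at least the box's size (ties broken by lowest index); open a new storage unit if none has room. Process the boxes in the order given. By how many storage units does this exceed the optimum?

0

Best-Fit: [9,7,53] [11,42] [56,12] [39] [41] [44] → 6 storage units.
6 boxes exceed 37.5 ft³ (half the capacity), and no two of those can share a storage unit, so at least 6 storage units are needed.
So 6 is already optimal.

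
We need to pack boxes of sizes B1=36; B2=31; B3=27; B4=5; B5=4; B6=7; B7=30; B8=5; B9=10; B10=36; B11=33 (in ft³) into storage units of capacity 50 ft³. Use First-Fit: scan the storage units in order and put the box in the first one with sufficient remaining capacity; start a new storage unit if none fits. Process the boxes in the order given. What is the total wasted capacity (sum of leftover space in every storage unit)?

76

Put B1 (36 ft³) in storage unit 1; 14 ft³ remain.
Put B2 (31 ft³) in storage unit 2; 19 ft³ remain.
Put B3 (27 ft³) in storage unit 3; 23 ft³ remain.
Put B4 (5 ft³) in storage unit 1; 9 ft³ remain.
Put B5 (4 ft³) in storage unit 1; 5 ft³ remain.
Put B6 (7 ft³) in storage unit 2; 12 ft³ remain.
Put B7 (30 ft³) in storage unit 4; 20 ft³ remain.
Put B8 (5 ft³) in storage unit 1; 0 ft³ remain.
Put B9 (10 ft³) in storage unit 2; 2 ft³ remain.
Put B10 (36 ft³) in storage unit 5; 14 ft³ remain.
Put B11 (33 ft³) in storage unit 6; 17 ft³ remain.
6 storage units × 50 ft³ = 300 ft³; used 224 ft³; unused 76 ft³.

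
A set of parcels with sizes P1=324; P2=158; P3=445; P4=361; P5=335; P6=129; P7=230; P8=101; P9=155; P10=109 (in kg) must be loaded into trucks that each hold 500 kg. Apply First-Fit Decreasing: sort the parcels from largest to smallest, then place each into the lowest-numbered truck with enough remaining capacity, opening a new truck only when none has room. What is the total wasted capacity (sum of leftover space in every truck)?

153

Sorted descending: 445, 361, 335, 324, 230, 158, 155, 129, 109, 101.
445 kg → truck 1 (remaining 55 kg)
361 kg → truck 2 (remaining 139 kg)
335 kg → truck 3 (remaining 165 kg)
324 kg → truck 4 (remaining 176 kg)
230 kg → truck 5 (remaining 270 kg)
158 kg → truck 3 (remaining 7 kg)
155 kg → truck 4 (remaining 21 kg)
129 kg → truck 2 (remaining 10 kg)
109 kg → truck 5 (remaining 161 kg)
101 kg → truck 5 (remaining 60 kg)
5 trucks × 500 kg = 2500 kg; used 2347 kg; unused 153 kg.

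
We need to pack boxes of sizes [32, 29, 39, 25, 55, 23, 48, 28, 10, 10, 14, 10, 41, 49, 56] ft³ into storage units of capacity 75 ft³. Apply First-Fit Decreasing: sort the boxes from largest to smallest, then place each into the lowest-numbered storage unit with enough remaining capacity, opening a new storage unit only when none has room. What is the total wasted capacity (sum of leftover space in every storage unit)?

56

Sorted descending: 56, 55, 49, 48, 41, 39, 32, 29, 28, 25, 23, 14, 10, 10, 10.
56 ft³ → storage unit 1 (remaining 19 ft³)
55 ft³ → storage unit 2 (remaining 20 ft³)
49 ft³ → storage unit 3 (remaining 26 ft³)
48 ft³ → storage unit 4 (remaining 27 ft³)
41 ft³ → storage unit 5 (remaining 34 ft³)
39 ft³ → storage unit 6 (remaining 36 ft³)
32 ft³ → storage unit 5 (remaining 2 ft³)
29 ft³ → storage unit 6 (remaining 7 ft³)
28 ft³ → storage unit 7 (remaining 47 ft³)
25 ft³ → storage unit 3 (remaining 1 ft³)
23 ft³ → storage unit 4 (remaining 4 ft³)
14 ft³ → storage unit 1 (remaining 5 ft³)
10 ft³ → storage unit 2 (remaining 10 ft³)
10 ft³ → storage unit 2 (remaining 0 ft³)
10 ft³ → storage unit 7 (remaining 37 ft³)
7 storage units × 75 ft³ = 525 ft³; used 469 ft³; unused 56 ft³.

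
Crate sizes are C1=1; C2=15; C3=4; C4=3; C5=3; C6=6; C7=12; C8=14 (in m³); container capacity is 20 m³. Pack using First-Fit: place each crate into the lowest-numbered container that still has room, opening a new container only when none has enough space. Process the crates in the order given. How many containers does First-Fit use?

4 containers

container 1: place C1 (1 m³), 19 m³ left
container 1: place C2 (15 m³), 4 m³ left
container 1: place C3 (4 m³), 0 m³ left
container 2: place C4 (3 m³), 17 m³ left
container 2: place C5 (3 m³), 14 m³ left
container 2: place C6 (6 m³), 8 m³ left
container 3: place C7 (12 m³), 8 m³ left
container 4: place C8 (14 m³), 6 m³ left
Final containers: [1,15,4] [3,3,6] [12] [14].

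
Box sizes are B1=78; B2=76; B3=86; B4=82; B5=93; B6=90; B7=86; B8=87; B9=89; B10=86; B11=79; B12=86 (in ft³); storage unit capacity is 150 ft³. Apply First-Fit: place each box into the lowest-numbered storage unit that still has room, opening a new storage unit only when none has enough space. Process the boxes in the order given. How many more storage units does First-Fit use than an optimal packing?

First-Fit: [78] [76] [86] [82] [93] [90] [86] [87] [89] [86] [79] [86] → 12 storage units.
12 boxes exceed 75 ft³ (half the capacity), and no two of those can share a storage unit, so at least 12 storage units are needed.
So 12 is already optimal.

0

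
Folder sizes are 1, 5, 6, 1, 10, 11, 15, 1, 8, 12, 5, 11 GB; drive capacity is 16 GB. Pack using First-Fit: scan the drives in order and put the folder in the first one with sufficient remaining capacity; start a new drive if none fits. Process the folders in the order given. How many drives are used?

1 GB → drive 1 (remaining 15 GB)
5 GB → drive 1 (remaining 10 GB)
6 GB → drive 1 (remaining 4 GB)
1 GB → drive 1 (remaining 3 GB)
10 GB → drive 2 (remaining 6 GB)
11 GB → drive 3 (remaining 5 GB)
15 GB → drive 4 (remaining 1 GB)
1 GB → drive 1 (remaining 2 GB)
8 GB → drive 5 (remaining 8 GB)
12 GB → drive 6 (remaining 4 GB)
5 GB → drive 2 (remaining 1 GB)
11 GB → drive 7 (remaining 5 GB)
Final drives: [1,5,6,1,1] [10,5] [11] [15] [8] [12] [11].

7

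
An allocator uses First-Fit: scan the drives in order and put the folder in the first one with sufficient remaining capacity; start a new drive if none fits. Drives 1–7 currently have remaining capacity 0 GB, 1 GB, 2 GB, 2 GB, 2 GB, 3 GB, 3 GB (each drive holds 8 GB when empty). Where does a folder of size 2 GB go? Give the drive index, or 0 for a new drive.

Drives with room: drive 3 (2 GB), drive 4 (2 GB), drive 5 (2 GB), drive 6 (3 GB), drive 7 (3 GB).
The first with room is drive 3.

3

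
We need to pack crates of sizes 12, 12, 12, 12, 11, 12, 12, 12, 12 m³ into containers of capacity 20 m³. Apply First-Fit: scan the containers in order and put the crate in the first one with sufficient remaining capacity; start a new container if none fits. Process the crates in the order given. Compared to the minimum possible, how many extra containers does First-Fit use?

First-Fit: [12] [12] [12] [12] [11] [12] [12] [12] [12] → 9 containers.
9 crates exceed 10 m³ (half the capacity), and no two of those can share a container, so at least 9 containers are needed.
So 9 is already optimal.

0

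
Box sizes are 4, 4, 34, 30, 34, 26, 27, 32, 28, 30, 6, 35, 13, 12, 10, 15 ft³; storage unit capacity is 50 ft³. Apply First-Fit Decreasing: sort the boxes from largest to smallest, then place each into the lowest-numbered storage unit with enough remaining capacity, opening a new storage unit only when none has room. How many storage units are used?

Sorted descending: 35, 34, 34, 32, 30, 30, 28, 27, 26, 15, 13, 12, 10, 6, 4, 4.
Put 35 ft³ in storage unit 1; 15 ft³ remain.
Put 34 ft³ in storage unit 2; 16 ft³ remain.
Put 34 ft³ in storage unit 3; 16 ft³ remain.
Put 32 ft³ in storage unit 4; 18 ft³ remain.
Put 30 ft³ in storage unit 5; 20 ft³ remain.
Put 30 ft³ in storage unit 6; 20 ft³ remain.
Put 28 ft³ in storage unit 7; 22 ft³ remain.
Put 27 ft³ in storage unit 8; 23 ft³ remain.
Put 26 ft³ in storage unit 9; 24 ft³ remain.
Put 15 ft³ in storage unit 1; 0 ft³ remain.
Put 13 ft³ in storage unit 2; 3 ft³ remain.
Put 12 ft³ in storage unit 3; 4 ft³ remain.
Put 10 ft³ in storage unit 4; 8 ft³ remain.
Put 6 ft³ in storage unit 4; 2 ft³ remain.
Put 4 ft³ in storage unit 3; 0 ft³ remain.
Put 4 ft³ in storage unit 5; 16 ft³ remain.

9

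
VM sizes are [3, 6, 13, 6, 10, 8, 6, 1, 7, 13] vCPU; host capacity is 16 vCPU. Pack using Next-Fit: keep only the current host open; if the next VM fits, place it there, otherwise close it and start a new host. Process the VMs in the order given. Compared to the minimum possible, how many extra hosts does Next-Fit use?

Next-Fit: [3,6] [13] [6,10] [8,6,1] [7] [13] → 6 hosts.
Total size 73 vCPU; any packing needs at least ⌈73/16⌉ = 5 hosts.
An optimal packing achieves that bound: [13,3] [13,1] [10,6] [8,7] [6,6] → 5 hosts.
Excess: 6 − 5 = 1.

1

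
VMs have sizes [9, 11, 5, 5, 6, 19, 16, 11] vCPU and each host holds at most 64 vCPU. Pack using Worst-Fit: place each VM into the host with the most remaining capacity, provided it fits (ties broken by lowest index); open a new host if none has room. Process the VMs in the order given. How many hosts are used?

2

host 1: place 9 vCPU, 55 vCPU left
host 1: place 11 vCPU, 44 vCPU left
host 1: place 5 vCPU, 39 vCPU left
host 1: place 5 vCPU, 34 vCPU left
host 1: place 6 vCPU, 28 vCPU left
host 1: place 19 vCPU, 9 vCPU left
host 2: place 16 vCPU, 48 vCPU left
host 2: place 11 vCPU, 37 vCPU left
Final hosts: [9,11,5,5,6,19] [16,11].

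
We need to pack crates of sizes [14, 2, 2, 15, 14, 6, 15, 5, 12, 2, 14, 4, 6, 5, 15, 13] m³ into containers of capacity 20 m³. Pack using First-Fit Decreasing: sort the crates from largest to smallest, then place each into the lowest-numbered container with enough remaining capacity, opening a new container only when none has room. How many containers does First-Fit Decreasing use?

Sorted descending: 15, 15, 15, 14, 14, 14, 13, 12, 6, 6, 5, 5, 4, 2, 2, 2.
15 m³ → container 1 (remaining 5 m³)
15 m³ → container 2 (remaining 5 m³)
15 m³ → container 3 (remaining 5 m³)
14 m³ → container 4 (remaining 6 m³)
14 m³ → container 5 (remaining 6 m³)
14 m³ → container 6 (remaining 6 m³)
13 m³ → container 7 (remaining 7 m³)
12 m³ → container 8 (remaining 8 m³)
6 m³ → container 4 (remaining 0 m³)
6 m³ → container 5 (remaining 0 m³)
5 m³ → container 1 (remaining 0 m³)
5 m³ → container 2 (remaining 0 m³)
4 m³ → container 3 (remaining 1 m³)
2 m³ → container 6 (remaining 4 m³)
2 m³ → container 6 (remaining 2 m³)
2 m³ → container 6 (remaining 0 m³)
Final containers: [15,5] [15,5] [15,4] [14,6] [14,6] [14,2,2,2] [13] [12].

8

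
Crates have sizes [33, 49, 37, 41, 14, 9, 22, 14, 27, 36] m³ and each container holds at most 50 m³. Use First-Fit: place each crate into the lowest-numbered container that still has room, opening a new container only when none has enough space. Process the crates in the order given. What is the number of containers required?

7 containers

Put 33 m³ in container 1; 17 m³ remain.
Put 49 m³ in container 2; 1 m³ remain.
Put 37 m³ in container 3; 13 m³ remain.
Put 41 m³ in container 4; 9 m³ remain.
Put 14 m³ in container 1; 3 m³ remain.
Put 9 m³ in container 3; 4 m³ remain.
Put 22 m³ in container 5; 28 m³ remain.
Put 14 m³ in container 5; 14 m³ remain.
Put 27 m³ in container 6; 23 m³ remain.
Put 36 m³ in container 7; 14 m³ remain.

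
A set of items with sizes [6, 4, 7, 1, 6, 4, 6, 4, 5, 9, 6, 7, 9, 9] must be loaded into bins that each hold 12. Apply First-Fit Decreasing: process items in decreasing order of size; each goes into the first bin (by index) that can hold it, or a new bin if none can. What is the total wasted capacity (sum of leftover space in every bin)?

Sorted descending: 9, 9, 9, 7, 7, 6, 6, 6, 6, 5, 4, 4, 4, 1.
Put 9 in bin 1; 3 remain.
Put 9 in bin 2; 3 remain.
Put 9 in bin 3; 3 remain.
Put 7 in bin 4; 5 remain.
Put 7 in bin 5; 5 remain.
Put 6 in bin 6; 6 remain.
Put 6 in bin 6; 0 remain.
Put 6 in bin 7; 6 remain.
Put 6 in bin 7; 0 remain.
Put 5 in bin 4; 0 remain.
Put 4 in bin 5; 1 remain.
Put 4 in bin 8; 8 remain.
Put 4 in bin 8; 4 remain.
Put 1 in bin 1; 2 remain.
8 bins × 12 = 96; used 83; unused 13.

13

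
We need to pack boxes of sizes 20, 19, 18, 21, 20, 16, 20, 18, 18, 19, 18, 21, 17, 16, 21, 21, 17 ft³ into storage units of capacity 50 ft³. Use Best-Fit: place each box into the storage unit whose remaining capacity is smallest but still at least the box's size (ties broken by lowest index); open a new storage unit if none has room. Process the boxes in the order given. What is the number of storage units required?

8

Put 20 ft³ in storage unit 1; 30 ft³ remain.
Put 19 ft³ in storage unit 1; 11 ft³ remain.
Put 18 ft³ in storage unit 2; 32 ft³ remain.
Put 21 ft³ in storage unit 2; 11 ft³ remain.
Put 20 ft³ in storage unit 3; 30 ft³ remain.
Put 16 ft³ in storage unit 3; 14 ft³ remain.
Put 20 ft³ in storage unit 4; 30 ft³ remain.
Put 18 ft³ in storage unit 4; 12 ft³ remain.
Put 18 ft³ in storage unit 5; 32 ft³ remain.
Put 19 ft³ in storage unit 5; 13 ft³ remain.
Put 18 ft³ in storage unit 6; 32 ft³ remain.
Put 21 ft³ in storage unit 6; 11 ft³ remain.
Put 17 ft³ in storage unit 7; 33 ft³ remain.
Put 16 ft³ in storage unit 7; 17 ft³ remain.
Put 21 ft³ in storage unit 8; 29 ft³ remain.
Put 21 ft³ in storage unit 8; 8 ft³ remain.
Put 17 ft³ in storage unit 7; 0 ft³ remain.
Final storage units: [20,19] [18,21] [20,16] [20,18] [18,19] [18,21] [17,16,17] [21,21].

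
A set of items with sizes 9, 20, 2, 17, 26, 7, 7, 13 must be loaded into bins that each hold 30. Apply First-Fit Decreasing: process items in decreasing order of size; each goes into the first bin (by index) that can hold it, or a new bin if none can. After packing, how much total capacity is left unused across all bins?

19

Sorted descending: 26, 20, 17, 13, 9, 7, 7, 2.
bin 1: place 26, 4 left
bin 2: place 20, 10 left
bin 3: place 17, 13 left
bin 3: place 13, 0 left
bin 2: place 9, 1 left
bin 4: place 7, 23 left
bin 4: place 7, 16 left
bin 1: place 2, 2 left
4 bins × 30 = 120; used 101; unused 19.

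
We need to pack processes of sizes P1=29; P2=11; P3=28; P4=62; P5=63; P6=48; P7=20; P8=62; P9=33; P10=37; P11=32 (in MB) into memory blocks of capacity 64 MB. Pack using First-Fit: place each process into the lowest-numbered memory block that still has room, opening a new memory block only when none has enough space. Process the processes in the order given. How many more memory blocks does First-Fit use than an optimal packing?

1

First-Fit: [29,11,20] [28,33] [62] [63] [48] [62] [37] [32] → 8 memory blocks.
Total size 425 MB; any packing needs at least ⌈425/64⌉ = 7 memory blocks.
An optimal packing achieves that bound: [63] [62] [62] [48,11] [37,20] [33,29] [32,28] → 7 memory blocks.
Excess: 8 − 7 = 1.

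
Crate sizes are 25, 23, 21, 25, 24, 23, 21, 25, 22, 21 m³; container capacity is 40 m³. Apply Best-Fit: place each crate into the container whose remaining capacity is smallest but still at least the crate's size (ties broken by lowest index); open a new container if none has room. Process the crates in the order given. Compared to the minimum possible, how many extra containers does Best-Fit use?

0

Best-Fit: [25] [23] [21] [25] [24] [23] [21] [25] [22] [21] → 10 containers.
10 crates exceed 20 m³ (half the capacity), and no two of those can share a container, so at least 10 containers are needed.
So 10 is already optimal.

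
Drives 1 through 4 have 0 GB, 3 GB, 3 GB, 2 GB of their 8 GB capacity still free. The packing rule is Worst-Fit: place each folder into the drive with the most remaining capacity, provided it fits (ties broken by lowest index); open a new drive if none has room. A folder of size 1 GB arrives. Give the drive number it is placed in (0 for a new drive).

Drives with room: drive 2 (3 GB), drive 3 (3 GB), drive 4 (2 GB).
Most room is drive 2 with 3 GB free.

2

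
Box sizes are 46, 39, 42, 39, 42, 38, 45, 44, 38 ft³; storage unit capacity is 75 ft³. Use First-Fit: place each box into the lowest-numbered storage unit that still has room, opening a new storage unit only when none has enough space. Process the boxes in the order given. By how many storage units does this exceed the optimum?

First-Fit: [46] [39] [42] [39] [42] [38] [45] [44] [38] → 9 storage units.
9 boxes exceed 37.5 ft³ (half the capacity), and no two of those can share a storage unit, so at least 9 storage units are needed.
So 9 is already optimal.

0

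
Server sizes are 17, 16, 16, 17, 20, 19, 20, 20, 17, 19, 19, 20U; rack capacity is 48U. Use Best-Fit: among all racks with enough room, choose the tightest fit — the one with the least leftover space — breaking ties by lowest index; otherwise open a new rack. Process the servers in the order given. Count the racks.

6 racks

rack 1: place 17U, 31U left
rack 1: place 16U, 15U left
rack 2: place 16U, 32U left
rack 2: place 17U, 15U left
rack 3: place 20U, 28U left
rack 3: place 19U, 9U left
rack 4: place 20U, 28U left
rack 4: place 20U, 8U left
rack 5: place 17U, 31U left
rack 5: place 19U, 12U left
rack 6: place 19U, 29U left
rack 6: place 20U, 9U left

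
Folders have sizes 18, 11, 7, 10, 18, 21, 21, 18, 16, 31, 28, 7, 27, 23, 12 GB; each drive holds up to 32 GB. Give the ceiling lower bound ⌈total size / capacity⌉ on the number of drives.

Total size = 18 + 11 + 7 + 10 + 18 + 21 + 21 + 18 + 16 + 31 + 28 + 7 + 27 + 23 + 12 = 268 GB.
⌈268 / 32⌉ = 9.

9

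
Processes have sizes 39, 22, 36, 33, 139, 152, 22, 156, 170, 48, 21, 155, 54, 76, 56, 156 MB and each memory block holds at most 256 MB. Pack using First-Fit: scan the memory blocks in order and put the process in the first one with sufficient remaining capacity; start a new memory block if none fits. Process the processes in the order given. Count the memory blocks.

7

memory block 1: place 39 MB, 217 MB left
memory block 1: place 22 MB, 195 MB left
memory block 1: place 36 MB, 159 MB left
memory block 1: place 33 MB, 126 MB left
memory block 2: place 139 MB, 117 MB left
memory block 3: place 152 MB, 104 MB left
memory block 1: place 22 MB, 104 MB left
memory block 4: place 156 MB, 100 MB left
memory block 5: place 170 MB, 86 MB left
memory block 1: place 48 MB, 56 MB left
memory block 1: place 21 MB, 35 MB left
memory block 6: place 155 MB, 101 MB left
memory block 2: place 54 MB, 63 MB left
memory block 3: place 76 MB, 28 MB left
memory block 2: place 56 MB, 7 MB left
memory block 7: place 156 MB, 100 MB left
Final memory blocks: [39,22,36,33,22,48,21] [139,54,56] [152,76] [156] [170] [155] [156].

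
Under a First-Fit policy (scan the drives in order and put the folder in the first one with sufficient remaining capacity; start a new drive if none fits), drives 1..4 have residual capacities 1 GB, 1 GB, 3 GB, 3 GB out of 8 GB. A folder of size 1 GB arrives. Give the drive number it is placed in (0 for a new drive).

Drives with room: drive 1 (1 GB), drive 2 (1 GB), drive 3 (3 GB), drive 4 (3 GB).
The first with room is drive 1.

1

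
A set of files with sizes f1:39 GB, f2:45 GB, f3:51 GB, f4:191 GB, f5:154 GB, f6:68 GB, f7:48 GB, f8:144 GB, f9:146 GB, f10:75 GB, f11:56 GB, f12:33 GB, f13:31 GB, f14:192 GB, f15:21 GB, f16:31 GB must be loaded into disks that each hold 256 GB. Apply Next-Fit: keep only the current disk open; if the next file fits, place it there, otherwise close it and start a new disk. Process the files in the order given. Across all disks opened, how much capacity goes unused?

Put f1 (39 GB) in disk 1; 217 GB remain.
Put f2 (45 GB) in disk 1; 172 GB remain.
Put f3 (51 GB) in disk 1; 121 GB remain.
Put f4 (191 GB) in disk 2; 65 GB remain.
Put f5 (154 GB) in disk 3; 102 GB remain.
Put f6 (68 GB) in disk 3; 34 GB remain.
Put f7 (48 GB) in disk 4; 208 GB remain.
Put f8 (144 GB) in disk 4; 64 GB remain.
Put f9 (146 GB) in disk 5; 110 GB remain.
Put f10 (75 GB) in disk 5; 35 GB remain.
Put f11 (56 GB) in disk 6; 200 GB remain.
Put f12 (33 GB) in disk 6; 167 GB remain.
Put f13 (31 GB) in disk 6; 136 GB remain.
Put f14 (192 GB) in disk 7; 64 GB remain.
Put f15 (21 GB) in disk 7; 43 GB remain.
Put f16 (31 GB) in disk 7; 12 GB remain.
7 disks × 256 GB = 1792 GB; used 1325 GB; unused 467 GB.

467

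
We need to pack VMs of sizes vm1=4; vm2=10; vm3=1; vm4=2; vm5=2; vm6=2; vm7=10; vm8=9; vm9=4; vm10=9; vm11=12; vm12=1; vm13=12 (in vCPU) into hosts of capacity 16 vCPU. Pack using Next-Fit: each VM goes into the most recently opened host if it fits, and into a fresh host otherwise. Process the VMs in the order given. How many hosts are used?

6

vm1 (4 vCPU) → host 1 (remaining 12 vCPU)
vm2 (10 vCPU) → host 1 (remaining 2 vCPU)
vm3 (1 vCPU) → host 1 (remaining 1 vCPU)
vm4 (2 vCPU) → host 2 (remaining 14 vCPU)
vm5 (2 vCPU) → host 2 (remaining 12 vCPU)
vm6 (2 vCPU) → host 2 (remaining 10 vCPU)
vm7 (10 vCPU) → host 2 (remaining 0 vCPU)
vm8 (9 vCPU) → host 3 (remaining 7 vCPU)
vm9 (4 vCPU) → host 3 (remaining 3 vCPU)
vm10 (9 vCPU) → host 4 (remaining 7 vCPU)
vm11 (12 vCPU) → host 5 (remaining 4 vCPU)
vm12 (1 vCPU) → host 5 (remaining 3 vCPU)
vm13 (12 vCPU) → host 6 (remaining 4 vCPU)
Final hosts: [4,10,1] [2,2,2,10] [9,4] [9] [12,1] [12].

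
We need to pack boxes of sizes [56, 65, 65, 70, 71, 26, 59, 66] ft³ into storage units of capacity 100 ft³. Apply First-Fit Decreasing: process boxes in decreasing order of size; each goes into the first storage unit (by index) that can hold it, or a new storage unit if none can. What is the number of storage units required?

Sorted descending: 71, 70, 66, 65, 65, 59, 56, 26.
storage unit 1: place 71 ft³, 29 ft³ left
storage unit 2: place 70 ft³, 30 ft³ left
storage unit 3: place 66 ft³, 34 ft³ left
storage unit 4: place 65 ft³, 35 ft³ left
storage unit 5: place 65 ft³, 35 ft³ left
storage unit 6: place 59 ft³, 41 ft³ left
storage unit 7: place 56 ft³, 44 ft³ left
storage unit 1: place 26 ft³, 3 ft³ left
Final storage units: [71,26] [70] [66] [65] [65] [59] [56].

7 storage units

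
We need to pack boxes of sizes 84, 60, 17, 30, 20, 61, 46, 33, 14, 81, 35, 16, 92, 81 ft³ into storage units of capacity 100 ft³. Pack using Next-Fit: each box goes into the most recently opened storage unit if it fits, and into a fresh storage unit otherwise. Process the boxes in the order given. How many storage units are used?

9 storage units

storage unit 1: place 84 ft³, 16 ft³ left
storage unit 2: place 60 ft³, 40 ft³ left
storage unit 2: place 17 ft³, 23 ft³ left
storage unit 3: place 30 ft³, 70 ft³ left
storage unit 3: place 20 ft³, 50 ft³ left
storage unit 4: place 61 ft³, 39 ft³ left
storage unit 5: place 46 ft³, 54 ft³ left
storage unit 5: place 33 ft³, 21 ft³ left
storage unit 5: place 14 ft³, 7 ft³ left
storage unit 6: place 81 ft³, 19 ft³ left
storage unit 7: place 35 ft³, 65 ft³ left
storage unit 7: place 16 ft³, 49 ft³ left
storage unit 8: place 92 ft³, 8 ft³ left
storage unit 9: place 81 ft³, 19 ft³ left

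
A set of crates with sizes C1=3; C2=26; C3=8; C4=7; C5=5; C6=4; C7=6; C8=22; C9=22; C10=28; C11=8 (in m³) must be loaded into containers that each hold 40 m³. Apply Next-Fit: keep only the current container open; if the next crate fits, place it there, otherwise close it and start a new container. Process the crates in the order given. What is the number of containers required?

C1 (3 m³) → container 1 (remaining 37 m³)
C2 (26 m³) → container 1 (remaining 11 m³)
C3 (8 m³) → container 1 (remaining 3 m³)
C4 (7 m³) → container 2 (remaining 33 m³)
C5 (5 m³) → container 2 (remaining 28 m³)
C6 (4 m³) → container 2 (remaining 24 m³)
C7 (6 m³) → container 2 (remaining 18 m³)
C8 (22 m³) → container 3 (remaining 18 m³)
C9 (22 m³) → container 4 (remaining 18 m³)
C10 (28 m³) → container 5 (remaining 12 m³)
C11 (8 m³) → container 5 (remaining 4 m³)

5 containers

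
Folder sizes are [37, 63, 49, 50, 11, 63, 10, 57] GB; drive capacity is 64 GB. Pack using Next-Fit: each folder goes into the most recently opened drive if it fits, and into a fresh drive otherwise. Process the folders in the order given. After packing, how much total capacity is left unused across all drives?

108

Put 37 GB in drive 1; 27 GB remain.
Put 63 GB in drive 2; 1 GB remain.
Put 49 GB in drive 3; 15 GB remain.
Put 50 GB in drive 4; 14 GB remain.
Put 11 GB in drive 4; 3 GB remain.
Put 63 GB in drive 5; 1 GB remain.
Put 10 GB in drive 6; 54 GB remain.
Put 57 GB in drive 7; 7 GB remain.
7 drives × 64 GB = 448 GB; used 340 GB; unused 108 GB.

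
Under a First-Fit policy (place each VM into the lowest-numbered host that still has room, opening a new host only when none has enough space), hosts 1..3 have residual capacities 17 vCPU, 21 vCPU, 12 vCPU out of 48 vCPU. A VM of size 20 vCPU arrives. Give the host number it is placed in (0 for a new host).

2

Hosts with room: host 2 (21 vCPU).
The first with room is host 2.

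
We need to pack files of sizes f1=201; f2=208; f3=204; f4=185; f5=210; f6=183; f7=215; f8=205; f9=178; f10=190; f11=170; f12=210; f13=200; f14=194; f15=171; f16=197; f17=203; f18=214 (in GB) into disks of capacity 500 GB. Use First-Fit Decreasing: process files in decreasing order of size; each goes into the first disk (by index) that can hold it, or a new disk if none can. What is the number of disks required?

Sorted descending: 215, 214, 210, 210, 208, 205, 204, 203, 201, 200, 197, 194, 190, 185, 183, 178, 171, 170.
215 GB → disk 1 (remaining 285 GB)
214 GB → disk 1 (remaining 71 GB)
210 GB → disk 2 (remaining 290 GB)
210 GB → disk 2 (remaining 80 GB)
208 GB → disk 3 (remaining 292 GB)
205 GB → disk 3 (remaining 87 GB)
204 GB → disk 4 (remaining 296 GB)
203 GB → disk 4 (remaining 93 GB)
201 GB → disk 5 (remaining 299 GB)
200 GB → disk 5 (remaining 99 GB)
197 GB → disk 6 (remaining 303 GB)
194 GB → disk 6 (remaining 109 GB)
190 GB → disk 7 (remaining 310 GB)
185 GB → disk 7 (remaining 125 GB)
183 GB → disk 8 (remaining 317 GB)
178 GB → disk 8 (remaining 139 GB)
171 GB → disk 9 (remaining 329 GB)
170 GB → disk 9 (remaining 159 GB)
Final disks: [215,214] [210,210] [208,205] [204,203] [201,200] [197,194] [190,185] [183,178] [171,170].

9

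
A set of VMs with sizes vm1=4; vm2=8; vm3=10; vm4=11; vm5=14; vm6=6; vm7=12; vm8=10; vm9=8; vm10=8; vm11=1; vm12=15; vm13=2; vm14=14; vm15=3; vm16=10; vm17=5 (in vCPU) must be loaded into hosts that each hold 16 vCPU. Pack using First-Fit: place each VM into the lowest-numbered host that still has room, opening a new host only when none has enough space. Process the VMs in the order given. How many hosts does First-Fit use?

vm1 (4 vCPU) → host 1 (remaining 12 vCPU)
vm2 (8 vCPU) → host 1 (remaining 4 vCPU)
vm3 (10 vCPU) → host 2 (remaining 6 vCPU)
vm4 (11 vCPU) → host 3 (remaining 5 vCPU)
vm5 (14 vCPU) → host 4 (remaining 2 vCPU)
vm6 (6 vCPU) → host 2 (remaining 0 vCPU)
vm7 (12 vCPU) → host 5 (remaining 4 vCPU)
vm8 (10 vCPU) → host 6 (remaining 6 vCPU)
vm9 (8 vCPU) → host 7 (remaining 8 vCPU)
vm10 (8 vCPU) → host 7 (remaining 0 vCPU)
vm11 (1 vCPU) → host 1 (remaining 3 vCPU)
vm12 (15 vCPU) → host 8 (remaining 1 vCPU)
vm13 (2 vCPU) → host 1 (remaining 1 vCPU)
vm14 (14 vCPU) → host 9 (remaining 2 vCPU)
vm15 (3 vCPU) → host 3 (remaining 2 vCPU)
vm16 (10 vCPU) → host 10 (remaining 6 vCPU)
vm17 (5 vCPU) → host 6 (remaining 1 vCPU)

10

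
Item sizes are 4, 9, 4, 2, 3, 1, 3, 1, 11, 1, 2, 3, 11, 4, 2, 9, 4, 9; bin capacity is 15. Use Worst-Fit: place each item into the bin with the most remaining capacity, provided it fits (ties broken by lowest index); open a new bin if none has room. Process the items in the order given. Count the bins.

6

bin 1: place 4, 11 left
bin 1: place 9, 2 left
bin 2: place 4, 11 left
bin 2: place 2, 9 left
bin 2: place 3, 6 left
bin 2: place 1, 5 left
bin 2: place 3, 2 left
bin 1: place 1, 1 left
bin 3: place 11, 4 left
bin 3: place 1, 3 left
bin 3: place 2, 1 left
bin 4: place 3, 12 left
bin 4: place 11, 1 left
bin 5: place 4, 11 left
bin 5: place 2, 9 left
bin 5: place 9, 0 left
bin 6: place 4, 11 left
bin 6: place 9, 2 left
Final bins: [4,9,1] [4,2,3,1,3] [11,1,2] [3,11] [4,2,9] [4,9].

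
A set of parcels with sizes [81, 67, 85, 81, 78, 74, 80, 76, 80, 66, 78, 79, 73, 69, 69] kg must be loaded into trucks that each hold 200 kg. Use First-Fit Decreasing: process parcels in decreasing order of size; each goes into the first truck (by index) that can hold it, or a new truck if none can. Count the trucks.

Sorted descending: 85, 81, 81, 80, 80, 79, 78, 78, 76, 74, 73, 69, 69, 67, 66.
85 kg → truck 1 (remaining 115 kg)
81 kg → truck 1 (remaining 34 kg)
81 kg → truck 2 (remaining 119 kg)
80 kg → truck 2 (remaining 39 kg)
80 kg → truck 3 (remaining 120 kg)
79 kg → truck 3 (remaining 41 kg)
78 kg → truck 4 (remaining 122 kg)
78 kg → truck 4 (remaining 44 kg)
76 kg → truck 5 (remaining 124 kg)
74 kg → truck 5 (remaining 50 kg)
73 kg → truck 6 (remaining 127 kg)
69 kg → truck 6 (remaining 58 kg)
69 kg → truck 7 (remaining 131 kg)
67 kg → truck 7 (remaining 64 kg)
66 kg → truck 8 (remaining 134 kg)

8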